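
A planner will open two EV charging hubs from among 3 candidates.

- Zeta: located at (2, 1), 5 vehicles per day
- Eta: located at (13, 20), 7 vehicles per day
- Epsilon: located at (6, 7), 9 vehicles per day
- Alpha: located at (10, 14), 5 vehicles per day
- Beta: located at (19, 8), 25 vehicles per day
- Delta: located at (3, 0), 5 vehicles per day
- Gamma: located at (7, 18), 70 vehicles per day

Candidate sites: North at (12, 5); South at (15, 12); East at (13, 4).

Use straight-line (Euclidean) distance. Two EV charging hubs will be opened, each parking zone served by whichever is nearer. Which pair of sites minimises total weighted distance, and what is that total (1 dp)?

{North, South}, total 1088.3

Evaluate every pair (each demand assigned to the nearer of the two):
  {North, South}: total = 1088.3
  {South, East}: total = 1105.5
  {North, East}: total = 1468.8
Best pair: {North, South} with total 1088.3.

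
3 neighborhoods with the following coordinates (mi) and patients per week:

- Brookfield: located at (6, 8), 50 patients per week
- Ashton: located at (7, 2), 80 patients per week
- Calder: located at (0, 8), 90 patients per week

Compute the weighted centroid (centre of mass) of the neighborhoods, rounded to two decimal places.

The minimiser of Σwᵢ‖p−pᵢ‖² is the weighted centroid p* = (Σwᵢpᵢ)/(Σwᵢ).
Σwᵢ = 220.
Σwᵢxᵢ = 50·6 + 80·7 + 90·0 = 860.
Σwᵢyᵢ = 50·8 + 80·2 + 90·8 = 1280.
x* = 860/220 = 3.91, y* = 1280/220 = 5.82.

(3.91, 5.82)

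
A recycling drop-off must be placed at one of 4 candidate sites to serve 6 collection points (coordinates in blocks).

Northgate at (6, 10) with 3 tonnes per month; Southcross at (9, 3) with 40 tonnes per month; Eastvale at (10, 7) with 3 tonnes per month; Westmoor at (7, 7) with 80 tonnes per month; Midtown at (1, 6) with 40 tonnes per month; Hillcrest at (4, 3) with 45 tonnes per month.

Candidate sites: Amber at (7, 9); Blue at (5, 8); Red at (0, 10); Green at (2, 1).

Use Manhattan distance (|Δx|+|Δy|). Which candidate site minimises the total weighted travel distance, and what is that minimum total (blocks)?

Blue, total 1137 blocks

Total weighted distance at each candidate:
  Amber (7, 9): total = 1266
  Blue (5, 8): total = 1137
  Red (0, 10): total = 2192
  Green (2, 1): total = 1741
Minimum is at Blue with total 1137 blocks.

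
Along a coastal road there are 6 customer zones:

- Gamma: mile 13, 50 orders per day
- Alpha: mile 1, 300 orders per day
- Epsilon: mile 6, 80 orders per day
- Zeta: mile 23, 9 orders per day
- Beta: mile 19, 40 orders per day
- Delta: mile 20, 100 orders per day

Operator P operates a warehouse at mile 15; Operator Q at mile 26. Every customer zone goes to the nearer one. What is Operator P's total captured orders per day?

570

The indifferent point is the midpoint (15+26)/2 = 20.5; customer zones left of it (closer to Operator P at 15) go to Operator P, those right go to Operator Q.
  Alpha at 1 (w=300) → Operator P
  Epsilon at 6 (w=80) → Operator P
  Gamma at 13 (w=50) → Operator P
  Beta at 19 (w=40) → Operator P
  Delta at 20 (w=100) → Operator P
  Zeta at 23 (w=9) → Operator Q
Operator P captures 570; Operator Q captures 9.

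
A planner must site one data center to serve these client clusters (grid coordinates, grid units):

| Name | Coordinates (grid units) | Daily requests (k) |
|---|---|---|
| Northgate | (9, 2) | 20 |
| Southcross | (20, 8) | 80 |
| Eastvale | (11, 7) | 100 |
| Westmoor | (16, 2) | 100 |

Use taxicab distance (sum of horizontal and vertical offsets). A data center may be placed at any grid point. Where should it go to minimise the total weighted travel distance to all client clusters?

(16, 7)

Manhattan distance separates: Σwᵢ(|x−xᵢ|+|y−yᵢ|) = Σwᵢ|x−xᵢ| + Σwᵢ|y−yᵢ|, so x and y are optimised independently as 1-D weighted medians.
Total weight W = 300; half = 150.
x-coordinate, sorted with cumulative weight:
  x=9 (Northgate, w=20) cum 20
  x=11 (Eastvale, w=100) cum 120
  x=16 (Westmoor, w=100) cum 220  ← median
  x=20 (Southcross, w=80) cum 300
⇒ x* = 16
y-coordinate, sorted with cumulative weight:
  y=2 (Northgate, w=20) cum 20
  y=2 (Westmoor, w=100) cum 120
  y=7 (Eastvale, w=100) cum 220  ← median
  y=8 (Southcross, w=80) cum 300
⇒ y* = 7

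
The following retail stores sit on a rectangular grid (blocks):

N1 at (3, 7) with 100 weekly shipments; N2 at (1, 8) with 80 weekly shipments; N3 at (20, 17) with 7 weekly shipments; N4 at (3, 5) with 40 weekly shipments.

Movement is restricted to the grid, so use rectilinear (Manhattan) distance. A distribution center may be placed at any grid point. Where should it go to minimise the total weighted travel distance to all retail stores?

(3, 7)

Manhattan distance separates: Σwᵢ(|x−xᵢ|+|y−yᵢ|) = Σwᵢ|x−xᵢ| + Σwᵢ|y−yᵢ|, so x and y are optimised independently as 1-D weighted medians.
Total weight W = 227; half = 113.5.
x-coordinate, sorted with cumulative weight:
  x=1 (N2, w=80) cum 80
  x=3 (N1, w=100) cum 180  ← median
  x=3 (N4, w=40) cum 220
  x=20 (N3, w=7) cum 227
⇒ x* = 3
y-coordinate, sorted with cumulative weight:
  y=5 (N4, w=40) cum 40
  y=7 (N1, w=100) cum 140  ← median
  y=8 (N2, w=80) cum 220
  y=17 (N3, w=7) cum 227
⇒ y* = 7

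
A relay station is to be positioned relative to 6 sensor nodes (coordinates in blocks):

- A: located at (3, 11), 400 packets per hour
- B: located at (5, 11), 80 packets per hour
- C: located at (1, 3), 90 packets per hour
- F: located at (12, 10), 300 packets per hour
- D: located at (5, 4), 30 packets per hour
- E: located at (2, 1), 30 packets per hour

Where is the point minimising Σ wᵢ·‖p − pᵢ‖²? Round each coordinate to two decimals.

(5.91, 9.35)

The minimiser of Σwᵢ‖p−pᵢ‖² is the weighted centroid p* = (Σwᵢpᵢ)/(Σwᵢ).
Σwᵢ = 930.
Σwᵢxᵢ = 400·3 + 80·5 + 90·1 + 300·12 + 30·5 + 30·2 = 5500.
Σwᵢyᵢ = 400·11 + 80·11 + 90·3 + 300·10 + 30·4 + 30·1 = 8700.
x* = 5500/930 = 5.91, y* = 8700/930 = 9.35.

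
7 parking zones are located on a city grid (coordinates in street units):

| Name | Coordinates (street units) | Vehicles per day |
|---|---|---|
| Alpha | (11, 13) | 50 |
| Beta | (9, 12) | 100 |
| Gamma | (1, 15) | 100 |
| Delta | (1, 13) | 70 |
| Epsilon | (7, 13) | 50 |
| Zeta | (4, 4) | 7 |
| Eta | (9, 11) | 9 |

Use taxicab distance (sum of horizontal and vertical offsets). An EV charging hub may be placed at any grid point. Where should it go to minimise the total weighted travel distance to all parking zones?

(7, 13)

Manhattan distance separates: Σwᵢ(|x−xᵢ|+|y−yᵢ|) = Σwᵢ|x−xᵢ| + Σwᵢ|y−yᵢ|, so x and y are optimised independently as 1-D weighted medians.
Total weight W = 386; half = 193.
x-coordinate, sorted with cumulative weight:
  x=1 (Gamma, w=100) cum 100
  x=1 (Delta, w=70) cum 170
  x=4 (Zeta, w=7) cum 177
  x=7 (Epsilon, w=50) cum 227  ← median
  x=9 (Beta, w=100) cum 327
  x=9 (Eta, w=9) cum 336
  x=11 (Alpha, w=50) cum 386
⇒ x* = 7
y-coordinate, sorted with cumulative weight:
  y=4 (Zeta, w=7) cum 7
  y=11 (Eta, w=9) cum 16
  y=12 (Beta, w=100) cum 116
  y=13 (Alpha, w=50) cum 166
  y=13 (Delta, w=70) cum 236  ← median
  y=13 (Epsilon, w=50) cum 286
  y=15 (Gamma, w=100) cum 386
⇒ y* = 13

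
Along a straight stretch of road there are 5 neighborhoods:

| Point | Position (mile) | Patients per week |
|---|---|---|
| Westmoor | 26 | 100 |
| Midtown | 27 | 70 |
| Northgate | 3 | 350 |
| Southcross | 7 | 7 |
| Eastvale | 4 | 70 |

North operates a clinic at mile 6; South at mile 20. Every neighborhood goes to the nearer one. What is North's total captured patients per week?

The indifferent point is the midpoint (6+20)/2 = 13; neighborhoods left of it (closer to North at 6) go to North, those right go to South.
  Northgate at 3 (w=350) → North
  Eastvale at 4 (w=70) → North
  Southcross at 7 (w=7) → North
  Westmoor at 26 (w=100) → South
  Midtown at 27 (w=70) → South
North captures 427; South captures 170.

427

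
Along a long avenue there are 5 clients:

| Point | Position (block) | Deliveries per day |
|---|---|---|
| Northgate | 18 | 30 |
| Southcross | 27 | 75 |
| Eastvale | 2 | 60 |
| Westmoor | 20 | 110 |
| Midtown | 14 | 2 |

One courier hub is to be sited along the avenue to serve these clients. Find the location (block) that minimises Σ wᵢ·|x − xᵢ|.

x = 20

For a sum of weighted absolute distances on a line, the optimum is the weighted median (not the mean). Total weight W = 277; half-weight = 138.5.
Sort by position and accumulate weight:
  block 2 (Eastvale, w=60) → cum 60
  block 14 (Midtown, w=2) → cum 62
  block 18 (Northgate, w=30) → cum 92
  block 20 (Westmoor, w=110) → cum 202  ≥ 138.5 → median here
  block 27 (Southcross, w=75) → cum 277
Optimal location: block 20.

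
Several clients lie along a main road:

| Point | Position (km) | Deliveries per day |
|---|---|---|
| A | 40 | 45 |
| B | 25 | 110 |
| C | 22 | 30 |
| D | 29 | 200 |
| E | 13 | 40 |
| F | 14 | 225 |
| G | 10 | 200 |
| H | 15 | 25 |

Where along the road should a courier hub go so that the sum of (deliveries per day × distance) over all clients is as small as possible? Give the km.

For a sum of weighted absolute distances on a line, the optimum is the weighted median (not the mean). Total weight W = 875; half-weight = 437.5.
Sort by position and accumulate weight:
  km 10 (G, w=200) → cum 200
  km 13 (E, w=40) → cum 240
  km 14 (F, w=225) → cum 465  ≥ 437.5 → median here
  km 15 (H, w=25) → cum 490
  km 22 (C, w=30) → cum 520
  km 25 (B, w=110) → cum 630
  km 29 (D, w=200) → cum 830
  km 40 (A, w=45) → cum 875
Optimal location: km 14.

x = 14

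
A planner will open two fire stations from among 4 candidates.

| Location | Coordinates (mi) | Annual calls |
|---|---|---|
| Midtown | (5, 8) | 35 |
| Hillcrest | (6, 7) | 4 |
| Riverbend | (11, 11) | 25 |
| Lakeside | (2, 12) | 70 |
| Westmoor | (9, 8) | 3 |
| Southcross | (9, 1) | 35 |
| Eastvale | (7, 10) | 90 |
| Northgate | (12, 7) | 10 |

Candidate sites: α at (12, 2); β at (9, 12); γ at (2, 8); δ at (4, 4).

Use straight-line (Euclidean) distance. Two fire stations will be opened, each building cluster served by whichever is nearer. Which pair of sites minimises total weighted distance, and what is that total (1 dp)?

Evaluate every pair (each demand assigned to the nearer of the two):
  {β, γ}: total = 1128.7
  {α, β}: total = 1194.5
  {β, δ}: total = 1233.6
  {α, γ}: total = 1293.3
  {γ, δ}: total = 1430.0
  {α, δ}: total = 1746.0
Best pair: {β, γ} with total 1128.7.

{β, γ}, total 1128.7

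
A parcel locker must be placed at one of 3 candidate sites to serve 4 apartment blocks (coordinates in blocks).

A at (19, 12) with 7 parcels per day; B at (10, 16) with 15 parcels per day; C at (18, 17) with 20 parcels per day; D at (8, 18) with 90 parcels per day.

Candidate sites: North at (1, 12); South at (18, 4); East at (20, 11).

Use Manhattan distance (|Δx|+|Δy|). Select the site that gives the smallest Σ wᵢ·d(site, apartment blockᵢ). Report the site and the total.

North, total 1931 blocks

Total weighted distance at each candidate:
  North (1, 12): total = 1931
  South (18, 4): total = 2783
  East (20, 11): total = 2109
Minimum is at North with total 1931 blocks.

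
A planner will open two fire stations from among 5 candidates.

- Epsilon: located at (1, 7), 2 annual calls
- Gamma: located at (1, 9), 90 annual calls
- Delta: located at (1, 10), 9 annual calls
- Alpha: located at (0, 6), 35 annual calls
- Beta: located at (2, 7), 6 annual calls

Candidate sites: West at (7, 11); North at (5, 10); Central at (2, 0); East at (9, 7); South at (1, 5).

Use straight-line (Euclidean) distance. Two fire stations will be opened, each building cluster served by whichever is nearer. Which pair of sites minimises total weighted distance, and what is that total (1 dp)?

{North, South}, total 462.9

Evaluate every pair (each demand assigned to the nearer of the two):
  {North, South}: total = 462.9
  {West, South}: total = 471.9
  {Central, South}: total = 471.9
  {East, South}: total = 471.9
  {North, Central}: total = 663.9
  {West, North}: total = 666.6
  {North, East}: total = 666.6
  {West, Central}: total = 897.9
  {West, East}: total = 977.9
  {Central, East}: total = 1096.6
Best pair: {North, South} with total 462.9.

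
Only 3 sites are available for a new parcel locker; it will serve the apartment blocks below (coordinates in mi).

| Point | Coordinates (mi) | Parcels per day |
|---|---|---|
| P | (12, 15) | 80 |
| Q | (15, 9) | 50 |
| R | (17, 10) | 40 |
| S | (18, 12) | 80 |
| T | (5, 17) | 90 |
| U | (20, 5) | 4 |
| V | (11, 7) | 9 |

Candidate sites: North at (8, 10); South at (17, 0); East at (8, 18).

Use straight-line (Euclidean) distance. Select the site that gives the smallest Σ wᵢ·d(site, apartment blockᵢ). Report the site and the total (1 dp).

North, total 2817.2 mi

Total weighted distance at each candidate:
  North (8, 10): total = 2817.2
  South (17, 0): total = 5068.3
  East (8, 18): total = 2842.7
Minimum is at North with total 2817.2 mi.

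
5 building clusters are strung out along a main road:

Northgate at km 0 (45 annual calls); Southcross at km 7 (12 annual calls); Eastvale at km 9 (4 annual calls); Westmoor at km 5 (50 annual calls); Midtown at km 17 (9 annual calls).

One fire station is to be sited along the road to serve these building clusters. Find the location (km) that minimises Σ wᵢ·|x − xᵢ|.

x = 5

For a sum of weighted absolute distances on a line, the optimum is the weighted median (not the mean). Total weight W = 120; half-weight = 60.
Sort by position and accumulate weight:
  km 0 (Northgate, w=45) → cum 45
  km 5 (Westmoor, w=50) → cum 95  ≥ 60 → median here
  km 7 (Southcross, w=12) → cum 107
  km 9 (Eastvale, w=4) → cum 111
  km 17 (Midtown, w=9) → cum 120
Optimal location: km 5.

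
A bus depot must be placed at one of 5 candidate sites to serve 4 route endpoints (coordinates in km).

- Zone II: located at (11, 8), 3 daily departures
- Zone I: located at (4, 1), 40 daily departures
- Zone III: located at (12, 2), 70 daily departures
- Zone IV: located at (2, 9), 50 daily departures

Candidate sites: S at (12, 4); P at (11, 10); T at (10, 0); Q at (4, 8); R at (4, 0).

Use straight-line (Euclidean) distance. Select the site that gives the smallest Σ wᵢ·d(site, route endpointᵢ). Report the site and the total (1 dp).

S, total 1053.1 km

Total weighted distance at each candidate:
  S (12, 4): total = 1053.1
  P (11, 10): total = 1479.2
  T (10, 0): total = 1067.6
  Q (4, 8): total = 1112.8
  R (4, 0): total = 1110.1
Minimum is at S with total 1053.1 km.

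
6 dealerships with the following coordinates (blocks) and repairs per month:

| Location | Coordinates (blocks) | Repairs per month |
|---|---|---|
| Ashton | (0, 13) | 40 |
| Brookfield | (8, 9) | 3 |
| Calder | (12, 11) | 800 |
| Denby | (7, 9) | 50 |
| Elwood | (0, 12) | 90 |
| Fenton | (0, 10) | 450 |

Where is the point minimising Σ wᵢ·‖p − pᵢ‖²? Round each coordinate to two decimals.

(6.96, 10.73)

The minimiser of Σwᵢ‖p−pᵢ‖² is the weighted centroid p* = (Σwᵢpᵢ)/(Σwᵢ).
Σwᵢ = 1433.
Σwᵢxᵢ = 40·0 + 3·8 + 800·12 + 50·7 + 90·0 + 450·0 = 9974.
Σwᵢyᵢ = 40·13 + 3·9 + 800·11 + 50·9 + 90·12 + 450·10 = 15377.
x* = 9974/1433 = 6.96, y* = 15377/1433 = 10.73.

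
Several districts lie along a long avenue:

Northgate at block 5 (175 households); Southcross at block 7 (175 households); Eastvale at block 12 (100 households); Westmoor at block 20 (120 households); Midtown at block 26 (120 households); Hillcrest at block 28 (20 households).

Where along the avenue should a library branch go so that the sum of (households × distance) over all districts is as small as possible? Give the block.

For a sum of weighted absolute distances on a line, the optimum is the weighted median (not the mean). Total weight W = 710; half-weight = 355.
Sort by position and accumulate weight:
  block 5 (Northgate, w=175) → cum 175
  block 7 (Southcross, w=175) → cum 350
  block 12 (Eastvale, w=100) → cum 450  ≥ 355 → median here
  block 20 (Westmoor, w=120) → cum 570
  block 26 (Midtown, w=120) → cum 690
  block 28 (Hillcrest, w=20) → cum 710
Optimal location: block 12.

x = 12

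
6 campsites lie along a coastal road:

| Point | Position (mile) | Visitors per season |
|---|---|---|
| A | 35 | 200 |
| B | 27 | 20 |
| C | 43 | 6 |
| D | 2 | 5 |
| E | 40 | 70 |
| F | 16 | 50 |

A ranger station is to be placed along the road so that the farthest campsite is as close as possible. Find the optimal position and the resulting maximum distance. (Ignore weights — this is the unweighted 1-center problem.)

location 22.5, max distance 20.5

The 1-center on a line is the midpoint of the two extreme points: leftmost at 2, rightmost at 43.
Optimal location = (2 + 43)/2 = 22.5; maximum distance = (43 − 2)/2 = 20.5.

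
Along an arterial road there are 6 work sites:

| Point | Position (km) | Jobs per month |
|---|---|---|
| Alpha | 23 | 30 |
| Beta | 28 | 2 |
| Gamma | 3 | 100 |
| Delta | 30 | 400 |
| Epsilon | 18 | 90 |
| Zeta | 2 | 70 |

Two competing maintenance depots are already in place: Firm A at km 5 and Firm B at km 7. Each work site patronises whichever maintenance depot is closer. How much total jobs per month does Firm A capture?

170

The indifferent point is the midpoint (5+7)/2 = 6; work sites left of it (closer to Firm A at 5) go to Firm A, those right go to Firm B.
  Zeta at 2 (w=70) → Firm A
  Gamma at 3 (w=100) → Firm A
  Epsilon at 18 (w=90) → Firm B
  Alpha at 23 (w=30) → Firm B
  Beta at 28 (w=2) → Firm B
  Delta at 30 (w=400) → Firm B
Firm A captures 170; Firm B captures 522.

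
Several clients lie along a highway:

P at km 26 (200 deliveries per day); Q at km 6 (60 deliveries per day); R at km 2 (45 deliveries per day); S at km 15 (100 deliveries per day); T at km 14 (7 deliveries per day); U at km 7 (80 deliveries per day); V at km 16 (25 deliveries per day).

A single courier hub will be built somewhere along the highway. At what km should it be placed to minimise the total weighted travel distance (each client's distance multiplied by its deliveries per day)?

x = 15

For a sum of weighted absolute distances on a line, the optimum is the weighted median (not the mean). Total weight W = 517; half-weight = 258.5.
Sort by position and accumulate weight:
  km 2 (R, w=45) → cum 45
  km 6 (Q, w=60) → cum 105
  km 7 (U, w=80) → cum 185
  km 14 (T, w=7) → cum 192
  km 15 (S, w=100) → cum 292  ≥ 258.5 → median here
  km 16 (V, w=25) → cum 317
  km 26 (P, w=200) → cum 517
Optimal location: km 15.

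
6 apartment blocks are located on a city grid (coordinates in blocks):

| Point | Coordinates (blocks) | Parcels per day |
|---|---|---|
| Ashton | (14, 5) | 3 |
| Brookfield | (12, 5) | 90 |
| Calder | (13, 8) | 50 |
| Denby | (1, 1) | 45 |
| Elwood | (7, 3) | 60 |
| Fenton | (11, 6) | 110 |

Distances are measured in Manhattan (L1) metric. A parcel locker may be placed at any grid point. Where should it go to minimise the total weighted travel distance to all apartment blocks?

Manhattan distance separates: Σwᵢ(|x−xᵢ|+|y−yᵢ|) = Σwᵢ|x−xᵢ| + Σwᵢ|y−yᵢ|, so x and y are optimised independently as 1-D weighted medians.
Total weight W = 358; half = 179.
x-coordinate, sorted with cumulative weight:
  x=1 (Denby, w=45) cum 45
  x=7 (Elwood, w=60) cum 105
  x=11 (Fenton, w=110) cum 215  ← median
  x=12 (Brookfield, w=90) cum 305
  x=13 (Calder, w=50) cum 355
  x=14 (Ashton, w=3) cum 358
⇒ x* = 11
y-coordinate, sorted with cumulative weight:
  y=1 (Denby, w=45) cum 45
  y=3 (Elwood, w=60) cum 105
  y=5 (Ashton, w=3) cum 108
  y=5 (Brookfield, w=90) cum 198  ← median
  y=6 (Fenton, w=110) cum 308
  y=8 (Calder, w=50) cum 358
⇒ y* = 5

(11, 5)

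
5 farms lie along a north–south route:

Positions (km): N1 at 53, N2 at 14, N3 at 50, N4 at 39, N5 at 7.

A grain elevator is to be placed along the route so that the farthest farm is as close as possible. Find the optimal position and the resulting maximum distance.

location 30, max distance 23

The 1-center on a line is the midpoint of the two extreme points: leftmost at 7, rightmost at 53.
Optimal location = (7 + 53)/2 = 30; maximum distance = (53 − 7)/2 = 23.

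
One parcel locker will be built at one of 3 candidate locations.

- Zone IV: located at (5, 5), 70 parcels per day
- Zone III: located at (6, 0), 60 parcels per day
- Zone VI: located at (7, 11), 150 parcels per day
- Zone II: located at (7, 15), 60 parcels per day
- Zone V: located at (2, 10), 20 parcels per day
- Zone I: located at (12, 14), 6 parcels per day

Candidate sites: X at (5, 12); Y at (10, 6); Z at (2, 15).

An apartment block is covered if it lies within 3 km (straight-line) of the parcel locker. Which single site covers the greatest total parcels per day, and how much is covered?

X, covering 150

Coverage radius r = 3 km; a point is covered iff (Δx)²+(Δy)² ≤ 3² = 9.
  X (5, 12): covers {Zone VI} → 150
  Y (10, 6): covers {none} → 0
  Z (2, 15): covers {none} → 0
Maximum coverage at X: 150 parcels per day.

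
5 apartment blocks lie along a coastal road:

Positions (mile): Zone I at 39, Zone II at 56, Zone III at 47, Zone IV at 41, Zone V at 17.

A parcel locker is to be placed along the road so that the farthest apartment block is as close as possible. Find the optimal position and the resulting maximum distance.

The 1-center on a line is the midpoint of the two extreme points: leftmost at 17, rightmost at 56.
Optimal location = (17 + 56)/2 = 36.5; maximum distance = (56 − 17)/2 = 19.5.

location 36.5, max distance 19.5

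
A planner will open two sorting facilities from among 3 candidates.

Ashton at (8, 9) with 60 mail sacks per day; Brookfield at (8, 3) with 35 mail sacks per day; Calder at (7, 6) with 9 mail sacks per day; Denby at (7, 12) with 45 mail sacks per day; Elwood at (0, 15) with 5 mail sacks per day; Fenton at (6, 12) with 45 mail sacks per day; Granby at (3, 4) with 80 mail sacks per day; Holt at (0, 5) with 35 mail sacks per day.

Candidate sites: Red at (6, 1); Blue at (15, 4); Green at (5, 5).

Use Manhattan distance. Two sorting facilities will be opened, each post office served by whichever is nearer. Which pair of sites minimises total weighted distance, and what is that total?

Evaluate every pair (each demand assigned to the nearer of the two):
  {Red, Green}: total = 1842
  {Blue, Green}: total = 1877
  {Red, Blue}: total = 2759
Best pair: {Red, Green} with total 1842.

{Red, Green}, total 1842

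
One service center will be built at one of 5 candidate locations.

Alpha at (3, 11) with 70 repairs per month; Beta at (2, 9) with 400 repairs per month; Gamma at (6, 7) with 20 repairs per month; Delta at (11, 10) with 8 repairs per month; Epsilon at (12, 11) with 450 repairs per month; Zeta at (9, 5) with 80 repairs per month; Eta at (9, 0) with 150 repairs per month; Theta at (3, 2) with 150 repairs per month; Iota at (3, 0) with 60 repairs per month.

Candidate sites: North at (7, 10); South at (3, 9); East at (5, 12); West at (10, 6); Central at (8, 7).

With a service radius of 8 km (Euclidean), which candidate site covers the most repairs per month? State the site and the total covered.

Central, covering 1328

Coverage radius r = 8 km; a point is covered iff (Δx)²+(Δy)² ≤ 8² = 64.
  North (7, 10): covers {Alpha, Beta, Gamma, Delta, Epsilon, Zeta} → 1028
  South (3, 9): covers {Alpha, Beta, Gamma, Zeta, Theta} → 720
  East (5, 12): covers {Alpha, Beta, Gamma, Delta, Epsilon} → 948
  West (10, 6): covers {Gamma, Delta, Epsilon, Zeta, Eta} → 708
  Central (8, 7): covers {Alpha, Beta, Gamma, Delta, Epsilon, Zeta, Eta, Theta} → 1328
Maximum coverage at Central: 1328 repairs per month.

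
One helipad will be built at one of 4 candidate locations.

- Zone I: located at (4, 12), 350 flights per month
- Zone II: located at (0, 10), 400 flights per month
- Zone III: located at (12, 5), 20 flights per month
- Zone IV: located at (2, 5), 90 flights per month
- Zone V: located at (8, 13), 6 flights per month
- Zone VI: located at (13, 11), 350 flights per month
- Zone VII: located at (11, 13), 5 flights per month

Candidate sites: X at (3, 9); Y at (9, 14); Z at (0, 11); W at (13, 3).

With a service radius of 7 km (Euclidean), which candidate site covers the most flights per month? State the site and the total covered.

X, covering 846

Coverage radius r = 7 km; a point is covered iff (Δx)²+(Δy)² ≤ 7² = 49.
  X (3, 9): covers {Zone I, Zone II, Zone IV, Zone V} → 846
  Y (9, 14): covers {Zone I, Zone V, Zone VI, Zone VII} → 711
  Z (0, 11): covers {Zone I, Zone II, Zone IV} → 840
  W (13, 3): covers {Zone III} → 20
Maximum coverage at X: 846 flights per month.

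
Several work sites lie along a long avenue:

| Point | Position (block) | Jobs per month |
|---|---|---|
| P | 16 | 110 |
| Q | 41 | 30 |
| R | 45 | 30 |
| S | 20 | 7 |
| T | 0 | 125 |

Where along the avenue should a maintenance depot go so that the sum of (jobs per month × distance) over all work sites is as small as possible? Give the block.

For a sum of weighted absolute distances on a line, the optimum is the weighted median (not the mean). Total weight W = 302; half-weight = 151.
Sort by position and accumulate weight:
  block 0 (T, w=125) → cum 125
  block 16 (P, w=110) → cum 235  ≥ 151 → median here
  block 20 (S, w=7) → cum 242
  block 41 (Q, w=30) → cum 272
  block 45 (R, w=30) → cum 302
Optimal location: block 16.

x = 16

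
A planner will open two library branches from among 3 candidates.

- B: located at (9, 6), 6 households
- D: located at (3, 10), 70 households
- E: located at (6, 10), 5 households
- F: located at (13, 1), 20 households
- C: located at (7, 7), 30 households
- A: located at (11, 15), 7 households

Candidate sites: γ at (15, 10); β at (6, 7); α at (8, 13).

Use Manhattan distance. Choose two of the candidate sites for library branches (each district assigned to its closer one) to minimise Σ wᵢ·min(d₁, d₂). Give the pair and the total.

Evaluate every pair (each demand assigned to the nearer of the two):
  {γ, β}: total = 772
  {β, α}: total = 784
  {γ, α}: total = 1098
Best pair: {γ, β} with total 772.

{γ, β}, total 772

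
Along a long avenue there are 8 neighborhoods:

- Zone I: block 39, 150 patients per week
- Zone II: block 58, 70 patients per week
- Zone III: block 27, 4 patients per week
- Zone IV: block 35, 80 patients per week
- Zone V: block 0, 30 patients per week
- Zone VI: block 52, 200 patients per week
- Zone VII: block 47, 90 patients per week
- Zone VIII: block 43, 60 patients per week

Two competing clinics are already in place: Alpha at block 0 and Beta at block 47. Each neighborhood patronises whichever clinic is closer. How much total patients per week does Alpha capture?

30

The indifferent point is the midpoint (0+47)/2 = 23.5; neighborhoods left of it (closer to Alpha at 0) go to Alpha, those right go to Beta.
  Zone V at 0 (w=30) → Alpha
  Zone III at 27 (w=4) → Beta
  Zone IV at 35 (w=80) → Beta
  Zone I at 39 (w=150) → Beta
  Zone VIII at 43 (w=60) → Beta
  Zone VII at 47 (w=90) → Beta
  Zone VI at 52 (w=200) → Beta
  Zone II at 58 (w=70) → Beta
Alpha captures 30; Beta captures 654.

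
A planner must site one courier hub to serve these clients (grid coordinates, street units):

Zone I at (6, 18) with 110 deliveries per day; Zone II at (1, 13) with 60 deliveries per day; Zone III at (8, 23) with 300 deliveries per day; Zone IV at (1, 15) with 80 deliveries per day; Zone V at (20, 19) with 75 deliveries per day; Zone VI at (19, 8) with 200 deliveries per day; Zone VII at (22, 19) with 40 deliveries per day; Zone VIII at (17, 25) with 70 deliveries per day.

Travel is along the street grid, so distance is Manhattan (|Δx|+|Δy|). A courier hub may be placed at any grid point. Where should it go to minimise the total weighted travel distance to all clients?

Manhattan distance separates: Σwᵢ(|x−xᵢ|+|y−yᵢ|) = Σwᵢ|x−xᵢ| + Σwᵢ|y−yᵢ|, so x and y are optimised independently as 1-D weighted medians.
Total weight W = 935; half = 467.5.
x-coordinate, sorted with cumulative weight:
  x=1 (Zone II, w=60) cum 60
  x=1 (Zone IV, w=80) cum 140
  x=6 (Zone I, w=110) cum 250
  x=8 (Zone III, w=300) cum 550  ← median
  x=17 (Zone VIII, w=70) cum 620
  x=19 (Zone VI, w=200) cum 820
  x=20 (Zone V, w=75) cum 895
  x=22 (Zone VII, w=40) cum 935
⇒ x* = 8
y-coordinate, sorted with cumulative weight:
  y=8 (Zone VI, w=200) cum 200
  y=13 (Zone II, w=60) cum 260
  y=15 (Zone IV, w=80) cum 340
  y=18 (Zone I, w=110) cum 450
  y=19 (Zone V, w=75) cum 525  ← median
  y=19 (Zone VII, w=40) cum 565
  y=23 (Zone III, w=300) cum 865
  y=25 (Zone VIII, w=70) cum 935
⇒ y* = 19

(8, 19)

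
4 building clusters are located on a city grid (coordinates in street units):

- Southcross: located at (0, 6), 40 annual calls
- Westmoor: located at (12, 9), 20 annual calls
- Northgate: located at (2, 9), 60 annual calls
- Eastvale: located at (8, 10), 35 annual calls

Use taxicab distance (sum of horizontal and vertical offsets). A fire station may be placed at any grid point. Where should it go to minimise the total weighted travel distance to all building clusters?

Manhattan distance separates: Σwᵢ(|x−xᵢ|+|y−yᵢ|) = Σwᵢ|x−xᵢ| + Σwᵢ|y−yᵢ|, so x and y are optimised independently as 1-D weighted medians.
Total weight W = 155; half = 77.5.
x-coordinate, sorted with cumulative weight:
  x=0 (Southcross, w=40) cum 40
  x=2 (Northgate, w=60) cum 100  ← median
  x=8 (Eastvale, w=35) cum 135
  x=12 (Westmoor, w=20) cum 155
⇒ x* = 2
y-coordinate, sorted with cumulative weight:
  y=6 (Southcross, w=40) cum 40
  y=9 (Westmoor, w=20) cum 60
  y=9 (Northgate, w=60) cum 120  ← median
  y=10 (Eastvale, w=35) cum 155
⇒ y* = 9

(2, 9)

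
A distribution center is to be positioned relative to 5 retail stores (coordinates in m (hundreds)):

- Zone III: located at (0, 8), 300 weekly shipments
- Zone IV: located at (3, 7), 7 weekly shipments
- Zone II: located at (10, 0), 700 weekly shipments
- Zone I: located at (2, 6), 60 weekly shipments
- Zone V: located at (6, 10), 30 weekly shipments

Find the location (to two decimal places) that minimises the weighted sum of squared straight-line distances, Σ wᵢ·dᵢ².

The minimiser of Σwᵢ‖p−pᵢ‖² is the weighted centroid p* = (Σwᵢpᵢ)/(Σwᵢ).
Σwᵢ = 1097.
Σwᵢxᵢ = 300·0 + 7·3 + 700·10 + 60·2 + 30·6 = 7321.
Σwᵢyᵢ = 300·8 + 7·7 + 700·0 + 60·6 + 30·10 = 3109.
x* = 7321/1097 = 6.67, y* = 3109/1097 = 2.83.

(6.67, 2.83)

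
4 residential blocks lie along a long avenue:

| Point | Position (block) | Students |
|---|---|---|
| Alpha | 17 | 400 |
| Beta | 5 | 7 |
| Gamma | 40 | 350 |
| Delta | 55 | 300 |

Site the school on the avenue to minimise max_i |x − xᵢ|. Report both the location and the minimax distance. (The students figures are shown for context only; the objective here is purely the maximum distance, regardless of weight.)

The 1-center on a line is the midpoint of the two extreme points: leftmost at 5, rightmost at 55.
Optimal location = (5 + 55)/2 = 30; maximum distance = (55 − 5)/2 = 25.

location 30, max distance 25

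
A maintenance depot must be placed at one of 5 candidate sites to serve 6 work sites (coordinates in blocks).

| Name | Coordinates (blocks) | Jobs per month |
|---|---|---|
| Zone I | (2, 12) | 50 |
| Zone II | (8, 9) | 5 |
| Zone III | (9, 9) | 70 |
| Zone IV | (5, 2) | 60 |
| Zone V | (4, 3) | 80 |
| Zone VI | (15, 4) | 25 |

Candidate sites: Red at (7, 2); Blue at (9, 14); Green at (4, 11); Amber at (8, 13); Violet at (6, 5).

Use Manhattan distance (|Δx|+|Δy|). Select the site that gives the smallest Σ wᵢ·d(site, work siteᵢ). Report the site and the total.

Violet, total 1880 blocks

Total weighted distance at each candidate:
  Red (7, 2): total = 2110
  Blue (9, 14): total = 3470
  Green (4, 11): total = 2360
  Amber (8, 13): total = 3080
  Violet (6, 5): total = 1880
Minimum is at Violet with total 1880 blocks.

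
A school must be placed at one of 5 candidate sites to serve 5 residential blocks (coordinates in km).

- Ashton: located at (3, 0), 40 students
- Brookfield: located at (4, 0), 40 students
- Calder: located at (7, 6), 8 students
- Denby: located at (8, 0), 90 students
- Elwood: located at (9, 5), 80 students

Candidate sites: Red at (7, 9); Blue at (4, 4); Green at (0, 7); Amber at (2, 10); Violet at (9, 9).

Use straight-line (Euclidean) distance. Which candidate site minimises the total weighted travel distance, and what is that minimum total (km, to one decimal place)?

Blue, total 1270.8 km

Total weighted distance at each candidate:
  Red (7, 9): total = 1970.2
  Blue (4, 4): total = 1270.8
  Green (0, 7): total = 2378.0
  Amber (2, 10): total = 2598.9
  Violet (9, 9): total = 2008.3
Minimum is at Blue with total 1270.8 km.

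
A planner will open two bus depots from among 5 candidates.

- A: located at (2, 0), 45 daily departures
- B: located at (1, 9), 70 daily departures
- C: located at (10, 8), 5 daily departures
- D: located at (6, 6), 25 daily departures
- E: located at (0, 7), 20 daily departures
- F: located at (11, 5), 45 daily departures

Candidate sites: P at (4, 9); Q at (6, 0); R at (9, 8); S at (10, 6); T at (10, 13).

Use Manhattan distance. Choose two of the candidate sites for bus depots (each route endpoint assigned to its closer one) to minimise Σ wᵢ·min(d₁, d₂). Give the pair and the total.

{P, S}, total 1025

Evaluate every pair (each demand assigned to the nearer of the two):
  {P, S}: total = 1025
  {P, Q}: total = 1120
  {P, R}: total = 1180
  {Q, R}: total = 1365
  {P, T}: total = 1380
  {Q, S}: total = 1440
  {R, S}: total = 1655
  {R, T}: total = 1860
  {S, T}: total = 1890
  {Q, T}: total = 1930
Best pair: {P, S} with total 1025.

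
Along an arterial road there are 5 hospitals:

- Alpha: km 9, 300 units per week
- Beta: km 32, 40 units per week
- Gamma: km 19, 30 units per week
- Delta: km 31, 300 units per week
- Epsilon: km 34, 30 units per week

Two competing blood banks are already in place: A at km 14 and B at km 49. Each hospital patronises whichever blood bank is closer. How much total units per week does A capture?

The indifferent point is the midpoint (14+49)/2 = 31.5; hospitals left of it (closer to A at 14) go to A, those right go to B.
  Alpha at 9 (w=300) → A
  Gamma at 19 (w=30) → A
  Delta at 31 (w=300) → A
  Beta at 32 (w=40) → B
  Epsilon at 34 (w=30) → B
A captures 630; B captures 70.

630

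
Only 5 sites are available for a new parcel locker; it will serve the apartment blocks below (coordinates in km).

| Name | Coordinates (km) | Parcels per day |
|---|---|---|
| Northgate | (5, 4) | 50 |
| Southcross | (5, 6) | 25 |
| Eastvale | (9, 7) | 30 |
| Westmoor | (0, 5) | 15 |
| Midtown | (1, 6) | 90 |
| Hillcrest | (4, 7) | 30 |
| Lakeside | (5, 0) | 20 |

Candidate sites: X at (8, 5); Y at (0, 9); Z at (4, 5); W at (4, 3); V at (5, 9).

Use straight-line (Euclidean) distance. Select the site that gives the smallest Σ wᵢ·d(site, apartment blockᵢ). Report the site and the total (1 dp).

Z, total 774.2 km

Total weighted distance at each candidate:
  X (8, 5): total = 1311.4
  Y (0, 9): total = 1460.6
  Z (4, 5): total = 774.2
  W (4, 3): total = 974.0
  V (5, 9): total = 1252.3
Minimum is at Z with total 774.2 km.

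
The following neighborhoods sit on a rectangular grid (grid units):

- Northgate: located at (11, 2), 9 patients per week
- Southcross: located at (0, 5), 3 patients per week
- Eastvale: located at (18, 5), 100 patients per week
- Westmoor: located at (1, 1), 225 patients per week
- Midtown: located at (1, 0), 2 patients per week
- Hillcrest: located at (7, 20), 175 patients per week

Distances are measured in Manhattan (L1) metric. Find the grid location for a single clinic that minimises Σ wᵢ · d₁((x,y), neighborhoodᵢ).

Manhattan distance separates: Σwᵢ(|x−xᵢ|+|y−yᵢ|) = Σwᵢ|x−xᵢ| + Σwᵢ|y−yᵢ|, so x and y are optimised independently as 1-D weighted medians.
Total weight W = 514; half = 257.
x-coordinate, sorted with cumulative weight:
  x=0 (Southcross, w=3) cum 3
  x=1 (Westmoor, w=225) cum 228
  x=1 (Midtown, w=2) cum 230
  x=7 (Hillcrest, w=175) cum 405  ← median
  x=11 (Northgate, w=9) cum 414
  x=18 (Eastvale, w=100) cum 514
⇒ x* = 7
y-coordinate, sorted with cumulative weight:
  y=0 (Midtown, w=2) cum 2
  y=1 (Westmoor, w=225) cum 227
  y=2 (Northgate, w=9) cum 236
  y=5 (Southcross, w=3) cum 239
  y=5 (Eastvale, w=100) cum 339  ← median
  y=20 (Hillcrest, w=175) cum 514
⇒ y* = 5

(7, 5)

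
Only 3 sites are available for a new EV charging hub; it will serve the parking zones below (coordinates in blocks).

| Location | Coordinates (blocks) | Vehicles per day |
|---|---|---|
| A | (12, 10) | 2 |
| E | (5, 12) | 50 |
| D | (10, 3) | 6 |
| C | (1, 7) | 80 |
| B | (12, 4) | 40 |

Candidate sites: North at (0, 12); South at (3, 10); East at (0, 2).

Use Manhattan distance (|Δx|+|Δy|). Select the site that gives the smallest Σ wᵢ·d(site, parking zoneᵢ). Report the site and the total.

Total weighted distance at each candidate:
  North (0, 12): total = 1672
  South (3, 10): total = 1302
  East (0, 2): total = 1896
Minimum is at South with total 1302 blocks.

South, total 1302 blocks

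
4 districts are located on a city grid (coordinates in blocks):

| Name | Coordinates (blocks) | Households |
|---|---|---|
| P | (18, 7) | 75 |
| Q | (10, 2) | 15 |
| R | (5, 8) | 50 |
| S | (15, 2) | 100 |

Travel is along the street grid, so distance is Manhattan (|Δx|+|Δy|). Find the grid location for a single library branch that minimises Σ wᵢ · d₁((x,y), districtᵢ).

Manhattan distance separates: Σwᵢ(|x−xᵢ|+|y−yᵢ|) = Σwᵢ|x−xᵢ| + Σwᵢ|y−yᵢ|, so x and y are optimised independently as 1-D weighted medians.
Total weight W = 240; half = 120.
x-coordinate, sorted with cumulative weight:
  x=5 (R, w=50) cum 50
  x=10 (Q, w=15) cum 65
  x=15 (S, w=100) cum 165  ← median
  x=18 (P, w=75) cum 240
⇒ x* = 15
y-coordinate, sorted with cumulative weight:
  y=2 (Q, w=15) cum 15
  y=2 (S, w=100) cum 115
  y=7 (P, w=75) cum 190  ← median
  y=8 (R, w=50) cum 240
⇒ y* = 7

(15, 7)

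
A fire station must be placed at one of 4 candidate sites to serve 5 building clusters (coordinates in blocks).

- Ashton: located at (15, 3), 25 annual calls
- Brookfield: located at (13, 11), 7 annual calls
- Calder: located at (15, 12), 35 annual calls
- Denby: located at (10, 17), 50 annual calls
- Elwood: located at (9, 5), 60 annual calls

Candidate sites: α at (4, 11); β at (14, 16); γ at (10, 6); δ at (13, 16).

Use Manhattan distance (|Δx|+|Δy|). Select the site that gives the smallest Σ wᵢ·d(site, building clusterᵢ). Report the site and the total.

γ, total 1311 blocks

Total weighted distance at each candidate:
  α (4, 11): total = 2218
  β (14, 16): total = 1777
  γ (10, 6): total = 1311
  δ (13, 16): total = 1720
Minimum is at γ with total 1311 blocks.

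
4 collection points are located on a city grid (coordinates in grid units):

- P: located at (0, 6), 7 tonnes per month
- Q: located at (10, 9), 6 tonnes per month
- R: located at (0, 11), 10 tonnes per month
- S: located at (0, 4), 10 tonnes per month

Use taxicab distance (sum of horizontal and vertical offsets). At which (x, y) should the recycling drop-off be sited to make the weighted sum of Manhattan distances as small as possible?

Manhattan distance separates: Σwᵢ(|x−xᵢ|+|y−yᵢ|) = Σwᵢ|x−xᵢ| + Σwᵢ|y−yᵢ|, so x and y are optimised independently as 1-D weighted medians.
Total weight W = 33; half = 16.5.
x-coordinate, sorted with cumulative weight:
  x=0 (P, w=7) cum 7
  x=0 (R, w=10) cum 17  ← median
  x=0 (S, w=10) cum 27
  x=10 (Q, w=6) cum 33
⇒ x* = 0
y-coordinate, sorted with cumulative weight:
  y=4 (S, w=10) cum 10
  y=6 (P, w=7) cum 17  ← median
  y=9 (Q, w=6) cum 23
  y=11 (R, w=10) cum 33
⇒ y* = 6

(0, 6)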